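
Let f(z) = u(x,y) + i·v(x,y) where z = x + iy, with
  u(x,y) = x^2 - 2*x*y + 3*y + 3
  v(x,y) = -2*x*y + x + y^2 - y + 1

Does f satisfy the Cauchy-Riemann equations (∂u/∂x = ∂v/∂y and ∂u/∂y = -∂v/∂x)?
∂u/∂x = 2*x - 2*y
∂v/∂y = -2*x + 2*y - 1
∂u/∂y = 3 - 2*x
∂v/∂x = 1 - 2*y
∂u/∂x ≠ ∂v/∂y and ∂u/∂y ≠ -∂v/∂x; the Cauchy-Riemann equations are not satisfied, so f is not analytic.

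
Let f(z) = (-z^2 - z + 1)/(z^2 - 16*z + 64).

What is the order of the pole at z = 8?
2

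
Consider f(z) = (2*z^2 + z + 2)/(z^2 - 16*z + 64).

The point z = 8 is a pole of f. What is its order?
Factor the denominator:
  z^2 - 16*z + 64 = (z - 8)^2

The numerator P(z) = 2*z^2 + z + 2 has P(8) = 138 ≠ 0, so no factor of (z - 8) cancels.
Near z = 8 we can therefore write f(z) = g(z)/(z - 8)^2 with g analytic at 8 and g(8) ≠ 0 (g is just the numerator).

Hence z = 8 is a pole of order 2.

Final answer: 2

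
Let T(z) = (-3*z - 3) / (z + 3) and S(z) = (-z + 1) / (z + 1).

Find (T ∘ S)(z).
(T ∘ S)(z) = T(S(z)) = ((-3)*S(z) + (-3))/((1)*S(z) + (3)). Multiply numerator and denominator by z + 1:
  numerator:   (-3)*(-z + 1) + (-3)*(z + 1) = -6
  denominator: (1)*(-z + 1) + (3)*(z + 1) = 2*z + 4
(T ∘ S)(z) = -6/(2*z + 4) = -3/(z + 2)

Final answer: -3/(z + 2)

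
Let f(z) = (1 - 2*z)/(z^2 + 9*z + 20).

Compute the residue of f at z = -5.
-11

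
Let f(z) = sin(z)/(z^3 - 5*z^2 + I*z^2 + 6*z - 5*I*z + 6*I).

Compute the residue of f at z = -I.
(-1/10 - I/10)*sinh(1)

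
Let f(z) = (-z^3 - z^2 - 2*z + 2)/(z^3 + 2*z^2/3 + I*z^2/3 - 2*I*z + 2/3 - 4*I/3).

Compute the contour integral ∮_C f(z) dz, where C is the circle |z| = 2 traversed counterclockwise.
pi*(-2/3 - 2*I/3)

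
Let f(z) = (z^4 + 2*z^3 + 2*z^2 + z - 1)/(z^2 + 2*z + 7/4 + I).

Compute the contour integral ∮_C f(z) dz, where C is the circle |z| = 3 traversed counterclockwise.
pi*(-4 + I)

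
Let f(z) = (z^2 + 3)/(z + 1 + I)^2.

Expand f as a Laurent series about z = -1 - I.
Put w = z - (-1 - I), i.e. z = w - 1 - I. The denominator is w^2, so it suffices to rewrite the numerator in powers of w.

P(z) = z^2 + 3
P(w - 1 - I) = 3 + 2*I + (-2 - 2*I)*w + w^2

Dividing each term by w^2:
  f = (3 + 2*I)/w^2 + (-2 - 2*I)/w + 1

Substituting back w = z + 1 + I:
  f(z) = (3 + 2*I)/(z + 1 + I)^2 + (-2 - 2*I)/(z + 1 + I) + 1

The series is finite because the numerator is a polynomial; the negative powers form the principal part, and the coefficient of 1/(z + 1 + I) gives Res(f, -1 - I) = -2 - 2*I.

Final answer: (3 + 2*I)/(z + 1 + I)^2 + (-2 - 2*I)/(z + 1 + I) + 1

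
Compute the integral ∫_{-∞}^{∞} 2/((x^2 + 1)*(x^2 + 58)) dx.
Let f(z) = 2/((z^2 + 1)*(z^2 + 58)). The denominator has no real zeros and deg Q - deg P = 4 ≥ 2, so the integral of f over the upper semicircle |z| = R tends to 0 as R → ∞. Closing the contour in the upper half-plane,
  ∫_{-∞}^{∞} f(x) dx = 2πi · Σ Res(f, z_k)  over the poles with Im z_k > 0.

Zeros of the denominator: z^2 + 58 = 0 gives z = ±sqrt(58)*I; z^2 + 1 = 0 gives z = ±I.
Upper half-plane: z = I, z = sqrt(58)*I (simple).

Each pole is a simple zero of Q(z) = z^4 + 59*z^2 + 58, so Res(f, z₀) = P(z₀)/Q'(z₀) with P(z) = 2, Q'(z) = 4*z^3 + 118*z:
  Res(f, I) = (2)/(114*I) = -I/57
  Res(f, sqrt(58)*I) = (2)/(-114*sqrt(58)*I) = sqrt(58)*I/3306

Sum of residues: I*(-58 + sqrt(58))/3306
∫_{-∞}^{∞} f(x) dx = 2πi · (I*(-58 + sqrt(58))/3306) = pi*(58 - sqrt(58))/1653

Final answer: pi*(58 - sqrt(58))/1653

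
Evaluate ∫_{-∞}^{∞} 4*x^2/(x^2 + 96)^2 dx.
sqrt(6)*pi/12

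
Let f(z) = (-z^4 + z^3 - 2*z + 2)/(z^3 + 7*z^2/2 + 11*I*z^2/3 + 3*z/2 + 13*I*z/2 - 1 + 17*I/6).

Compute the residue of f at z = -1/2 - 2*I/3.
435511/249300 + 19783*I/41550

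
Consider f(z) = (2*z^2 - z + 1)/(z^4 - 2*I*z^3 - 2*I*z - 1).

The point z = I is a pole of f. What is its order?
Factor the denominator:
  z^4 - 2*I*z^3 - 2*I*z - 1 = (z - I)^3*(z + I)

The numerator P(z) = 2*z^2 - z + 1 has P(I) = -1 - I ≠ 0, so no factor of (z - I) cancels.
Near z = I we can therefore write f(z) = g(z)/(z - I)^3 with g analytic at I and g(I) ≠ 0 (g is the numerator divided by the remaining denominator factors).

Hence z = I is a pole of order 3.

Final answer: 3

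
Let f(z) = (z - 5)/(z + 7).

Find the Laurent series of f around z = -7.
Put w = z - (-7), i.e. z = w - 7. The denominator is w, so it suffices to rewrite the numerator in powers of w.

P(z) = z - 5
P(w - 7) = -12 + w

Dividing each term by w:
  f = -12/w + 1

Substituting back w = z + 7:
  f(z) = -12/(z + 7) + 1

The series is finite because the numerator is a polynomial; the negative powers form the principal part, and the coefficient of 1/(z + 7) gives Res(f, -7) = -12.

Final answer: -12/(z + 7) + 1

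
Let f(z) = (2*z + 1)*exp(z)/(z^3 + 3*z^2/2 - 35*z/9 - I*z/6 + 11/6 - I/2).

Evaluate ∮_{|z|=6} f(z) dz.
By the residue theorem, ∮_C f(z) dz = 2πi · (sum of the residues of f at the poles inside |z| = 6).

The denominator factors as (z + 3)*(z - 1/2 + I/3)*(z - 1 - I/3), so the singularities of f are simple poles at z = -3, z = 1/2 - I/3, z = 1 + I/3.
  |-3|² = 9 < 36 = 6², so this pole is inside the contour.
  |1/2 - I/3|² = 13/36 < 36 = 6², so this pole is inside the contour.
  |1 + I/3|² = 10/9 < 36 = 6², so this pole is inside the contour.

With P(z) = (2*z + 1)*exp(z) and Q(z) = z^3 + 3*z^2/2 - 35*z/9 - I*z/6 + 11/6 - I/2, each pole is simple, so Res(f, z₀) = P(z₀)/Q'(z₀) with Q'(z) = 3*z^2 + 3*z - 35/9 - I/6.
  Res(f, -3) = P(-3)/Q'(-3) = (-5*exp(-3))/(127/9 - I/6) = (-4572/12905 - 54*I/12905)*exp(-3)
  Res(f, 1/2 - I/3) = P(1/2 - I/3)/Q'(1/2 - I/3) = ((2 - 2*I/3)*exp(1/2 - I/3))/(-71/36 - 13*I/6) = (-648/2225 + 1464*I/2225)*exp(1/2 - I/3)
  Res(f, 1 + I/3) = P(1 + I/3)/Q'(1 + I/3) = ((3 + 2*I/3)*exp(1 + I/3))/(16/9 + 17*I/6) = (468/725 - 474*I/725)*exp(1 + I/3)

Sum of residues inside C: (468/725 - 474*I/725)*exp(1 + I/3) + (-4572/12905 - 54*I/12905)*exp(-3) + (-648/2225 + 1464*I/2225)*exp(1/2 - I/3)
∮_C f(z) dz = 2πi · ((468/725 - 474*I/725)*exp(1 + I/3) + (-4572/12905 - 54*I/12905)*exp(-3) + (-648/2225 + 1464*I/2225)*exp(1/2 - I/3)) = pi*(-2928/2225 - 1296*I/2225)*exp(1/2 - I/3) + pi*(108/12905 - 9144*I/12905)*exp(-3) + pi*(948/725 + 936*I/725)*exp(1 + I/3)

Final answer: pi*(-2928/2225 - 1296*I/2225)*exp(1/2 - I/3) + pi*(108/12905 - 9144*I/12905)*exp(-3) + pi*(948/725 + 936*I/725)*exp(1 + I/3)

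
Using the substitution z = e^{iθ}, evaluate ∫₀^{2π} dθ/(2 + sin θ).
Call the integral J. The integrand is 2π-periodic and we integrate over a full period, so shifting θ does not change the value (θ → θ + π/2 turns sin θ into cos θ). Hence
  J = ∫₀^{2π} dθ/(2 + cos θ).
Put z = e^{iθ}: then cos θ = (z + 1/z)/2, dθ = dz/(iz), and z runs once counterclockwise around |z| = 1:
  J = ∮_{|z|=1} 1/(2 + (z + 1/z)/2) · dz/(iz) = (2/i) ∮_{|z|=1} dz/(z^2 + 4*z + 1).
The roots of z^2 + 4*z + 1 are z = (-2 ± sqrt(2^2 - 1^2)), with sqrt(3) = sqrt(3); their product is 1, so only z₊ = -2 + sqrt(3) lies inside the unit circle (z₋ = -2 - sqrt(3) lies outside).
z₊ is a simple zero of q(z) = z^2 + 4*z + 1, so Res(1/q, z₊) = 1/q'(z₊) with q'(z) = 2*z + 4; and q'(z₊) = (z₊ - z₋) = 2*sqrt(3).
Therefore J = (2/i) · 2πi · 1/(2*sqrt(3)) = 2*pi/(sqrt(3)) = 2*sqrt(3)*pi/3

Final answer: 2*sqrt(3)*pi/3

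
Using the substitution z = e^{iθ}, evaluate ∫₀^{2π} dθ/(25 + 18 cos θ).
2*sqrt(301)*pi/301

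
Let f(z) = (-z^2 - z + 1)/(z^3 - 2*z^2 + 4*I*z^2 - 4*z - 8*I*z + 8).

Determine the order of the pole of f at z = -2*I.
Factor the denominator:
  z^3 - 2*z^2 + 4*I*z^2 - 4*z - 8*I*z + 8 = (z + 2*I)^2*(z - 2)

The numerator P(z) = -z^2 - z + 1 has P(-2*I) = 5 + 2*I ≠ 0, so no factor of (z + 2*I) cancels.
Near z = -2*I we can therefore write f(z) = g(z)/(z + 2*I)^2 with g analytic at -2*I and g(-2*I) ≠ 0 (g is the numerator divided by the remaining denominator factors).

Hence z = -2*I is a pole of order 2.

Final answer: 2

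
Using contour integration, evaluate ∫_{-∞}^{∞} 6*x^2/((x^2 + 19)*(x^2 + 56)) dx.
Let f(z) = 6*z^2/((z^2 + 19)*(z^2 + 56)). The denominator has no real zeros and deg Q - deg P = 2 ≥ 2, so the integral of f over the upper semicircle |z| = R tends to 0 as R → ∞. Closing the contour in the upper half-plane,
  ∫_{-∞}^{∞} f(x) dx = 2πi · Σ Res(f, z_k)  over the poles with Im z_k > 0.

Zeros of the denominator: z^2 + 56 = 0 gives z = ±2*sqrt(14)*I; z^2 + 19 = 0 gives z = ±sqrt(19)*I.
Upper half-plane: z = 2*sqrt(14)*I, z = sqrt(19)*I (simple).

Each pole is a simple zero of Q(z) = z^4 + 75*z^2 + 1064, so Res(f, z₀) = P(z₀)/Q'(z₀) with P(z) = 6*z^2, Q'(z) = 4*z^3 + 150*z:
  Res(f, 2*sqrt(14)*I) = (-336)/(-148*sqrt(14)*I) = -6*sqrt(14)*I/37
  Res(f, sqrt(19)*I) = (-114)/(74*sqrt(19)*I) = 3*sqrt(19)*I/37

Sum of residues: 3*I*(-2*sqrt(14) + sqrt(19))/37
∫_{-∞}^{∞} f(x) dx = 2πi · (3*I*(-2*sqrt(14) + sqrt(19))/37) = 6*pi*(-sqrt(19) + 2*sqrt(14))/37

Final answer: 6*pi*(-sqrt(19) + 2*sqrt(14))/37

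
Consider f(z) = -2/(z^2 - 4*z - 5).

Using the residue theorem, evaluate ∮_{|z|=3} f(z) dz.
By the residue theorem, ∮_C f(z) dz = 2πi · (sum of the residues of f at the poles inside |z| = 3).

The denominator factors as (z - 5)*(z + 1), so the singularities of f are simple poles at z = 5, z = -1.
  |5|² = 25 > 9 = 3², so this pole is outside the contour.
  |-1|² = 1 < 9 = 3², so this pole is inside the contour.

With P(z) = -2 and Q(z) = z^2 - 4*z - 5, each pole is simple, so Res(f, z₀) = P(z₀)/Q'(z₀) with Q'(z) = 2*z - 4.
  Res(f, -1) = P(-1)/Q'(-1) = (-2)/(-6) = 1/3

∮_C f(z) dz = 2πi · (1/3) = 2*I*pi/3

Final answer: 2*I*pi/3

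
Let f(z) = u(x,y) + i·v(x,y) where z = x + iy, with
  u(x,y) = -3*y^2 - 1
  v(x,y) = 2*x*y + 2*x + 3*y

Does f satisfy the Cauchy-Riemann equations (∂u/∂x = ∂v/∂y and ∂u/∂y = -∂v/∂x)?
∂u/∂x = 0
∂v/∂y = 2*x + 3
∂u/∂y = -6*y
∂v/∂x = 2*y + 2
∂u/∂x ≠ ∂v/∂y and ∂u/∂y ≠ -∂v/∂x; the Cauchy-Riemann equations are not satisfied, so f is not analytic.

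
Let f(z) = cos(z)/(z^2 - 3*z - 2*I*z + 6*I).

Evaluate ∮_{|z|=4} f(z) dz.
By the residue theorem, ∮_C f(z) dz = 2πi · (sum of the residues of f at the poles inside |z| = 4).

The denominator factors as (z - 2*I)*(z - 3), so the singularities of f are simple poles at z = 2*I, z = 3.
  |2*I|² = 4 < 16 = 4², so this pole is inside the contour.
  |3|² = 9 < 16 = 4², so this pole is inside the contour.

With P(z) = cos(z) and Q(z) = z^2 - 3*z - 2*I*z + 6*I, each pole is simple, so Res(f, z₀) = P(z₀)/Q'(z₀) with Q'(z) = 2*z - 3 - 2*I.
  Res(f, 2*I) = P(2*I)/Q'(2*I) = (cosh(2))/(-3 + 2*I) = (-3/13 - 2*I/13)*cosh(2)
  Res(f, 3) = P(3)/Q'(3) = (cos(3))/(3 - 2*I) = (3/13 + 2*I/13)*cos(3)

Sum of residues inside C: (-3/13 - 2*I/13)*cosh(2) + (3/13 + 2*I/13)*cos(3)
∮_C f(z) dz = 2πi · ((-3/13 - 2*I/13)*cosh(2) + (3/13 + 2*I/13)*cos(3)) = pi*(4/13 - 6*I/13)*cosh(2) + pi*(-4/13 + 6*I/13)*cos(3)

Final answer: pi*(4/13 - 6*I/13)*cosh(2) + pi*(-4/13 + 6*I/13)*cos(3)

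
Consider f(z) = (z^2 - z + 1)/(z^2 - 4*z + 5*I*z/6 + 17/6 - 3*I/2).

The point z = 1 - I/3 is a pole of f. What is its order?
Factor the denominator:
  z^2 - 4*z + 5*I*z/6 + 17/6 - 3*I/2 = (z - 1 + I/3)*(z - 3 + I/2)

The numerator P(z) = z^2 - z + 1 has P(1 - I/3) = 8/9 - I/3 ≠ 0, so no factor of (z - 1 + I/3) cancels.
Near z = 1 - I/3 we can therefore write f(z) = g(z)/(z - 1 + I/3) with g analytic at 1 - I/3 and g(1 - I/3) ≠ 0 (g is the numerator divided by the remaining denominator factors).

Hence z = 1 - I/3 is a pole of order 1.

Final answer: 1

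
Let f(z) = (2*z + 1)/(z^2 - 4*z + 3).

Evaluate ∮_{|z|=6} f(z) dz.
By the residue theorem, ∮_C f(z) dz = 2πi · (sum of the residues of f at the poles inside |z| = 6).

The denominator factors as (z - 1)*(z - 3), so the singularities of f are simple poles at z = 1, z = 3.
  |1|² = 1 < 36 = 6², so this pole is inside the contour.
  |3|² = 9 < 36 = 6², so this pole is inside the contour.

With P(z) = 2*z + 1 and Q(z) = z^2 - 4*z + 3, each pole is simple, so Res(f, z₀) = P(z₀)/Q'(z₀) with Q'(z) = 2*z - 4.
  Res(f, 1) = P(1)/Q'(1) = (3)/(-2) = -3/2
  Res(f, 3) = P(3)/Q'(3) = (7)/(2) = 7/2

Sum of residues inside C: 2
∮_C f(z) dz = 2πi · (2) = 4*I*pi

Final answer: 4*I*pi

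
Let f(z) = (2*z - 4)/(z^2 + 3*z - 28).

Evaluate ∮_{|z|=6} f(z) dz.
By the residue theorem, ∮_C f(z) dz = 2πi · (sum of the residues of f at the poles inside |z| = 6).

The denominator factors as (z + 7)*(z - 4), so the singularities of f are simple poles at z = -7, z = 4.
  |-7|² = 49 > 36 = 6², so this pole is outside the contour.
  |4|² = 16 < 36 = 6², so this pole is inside the contour.

With P(z) = 2*z - 4 and Q(z) = z^2 + 3*z - 28, each pole is simple, so Res(f, z₀) = P(z₀)/Q'(z₀) with Q'(z) = 2*z + 3.
  Res(f, 4) = P(4)/Q'(4) = (4)/(11) = 4/11

∮_C f(z) dz = 2πi · (4/11) = 8*I*pi/11

Final answer: 8*I*pi/11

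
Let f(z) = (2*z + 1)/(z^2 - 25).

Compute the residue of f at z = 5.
Write f(z) = P(z)/Q(z) with P(z) = 2*z + 1 and Q(z) = z^2 - 25.
The denominator factors as Q(z) = (z - 5)*(z + 5), so z = 5 is a simple zero of Q and P is analytic there; z = 5 is therefore a simple pole and
  Res(f, z₀) = P(z₀)/Q'(z₀).

Q'(z) = 2*z, so Q'(5) = 10.
P(5) = 11.

Res(f, 5) = (11)/(10) = 11/10

Final answer: 11/10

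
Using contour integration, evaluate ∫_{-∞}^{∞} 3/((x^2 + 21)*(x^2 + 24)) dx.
Let f(z) = 3/((z^2 + 21)*(z^2 + 24)). The denominator has no real zeros and deg Q - deg P = 4 ≥ 2, so the integral of f over the upper semicircle |z| = R tends to 0 as R → ∞. Closing the contour in the upper half-plane,
  ∫_{-∞}^{∞} f(x) dx = 2πi · Σ Res(f, z_k)  over the poles with Im z_k > 0.

Zeros of the denominator: z^2 + 21 = 0 gives z = ±sqrt(21)*I; z^2 + 24 = 0 gives z = ±2*sqrt(6)*I.
Upper half-plane: z = sqrt(21)*I, z = 2*sqrt(6)*I (simple).

Each pole is a simple zero of Q(z) = z^4 + 45*z^2 + 504, so Res(f, z₀) = P(z₀)/Q'(z₀) with P(z) = 3, Q'(z) = 4*z^3 + 90*z:
  Res(f, sqrt(21)*I) = (3)/(6*sqrt(21)*I) = -sqrt(21)*I/42
  Res(f, 2*sqrt(6)*I) = (3)/(-12*sqrt(6)*I) = sqrt(6)*I/24

Sum of residues: I*(-sqrt(21)/42 + sqrt(6)/24)
∫_{-∞}^{∞} f(x) dx = 2πi · (I*(-sqrt(21)/42 + sqrt(6)/24)) = pi*(-7*sqrt(6) + 4*sqrt(21))/84

Final answer: pi*(-7*sqrt(6) + 4*sqrt(21))/84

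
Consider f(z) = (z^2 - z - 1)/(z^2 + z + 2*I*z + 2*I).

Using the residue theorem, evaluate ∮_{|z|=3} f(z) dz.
By the residue theorem, ∮_C f(z) dz = 2πi · (sum of the residues of f at the poles inside |z| = 3).

The denominator factors as (z + 2*I)*(z + 1), so the singularities of f are simple poles at z = -2*I, z = -1.
  |-2*I|² = 4 < 9 = 3², so this pole is inside the contour.
  |-1|² = 1 < 9 = 3², so this pole is inside the contour.

With P(z) = z^2 - z - 1 and Q(z) = z^2 + z + 2*I*z + 2*I, each pole is simple, so Res(f, z₀) = P(z₀)/Q'(z₀) with Q'(z) = 2*z + 1 + 2*I.
  Res(f, -2*I) = P(-2*I)/Q'(-2*I) = (-5 + 2*I)/(1 - 2*I) = -9/5 - 8*I/5
  Res(f, -1) = P(-1)/Q'(-1) = (1)/(-1 + 2*I) = -1/5 - 2*I/5

Sum of residues inside C: -2 - 2*I
∮_C f(z) dz = 2πi · (-2 - 2*I) = pi*(4 - 4*I)

Final answer: pi*(4 - 4*I)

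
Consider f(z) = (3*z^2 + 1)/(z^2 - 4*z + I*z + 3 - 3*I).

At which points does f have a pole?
The singularities of f are the zeros of the denominator. Factoring,
  z^2 - 4*z + I*z + 3 - 3*I = (z - 3)*(z - 1 + I)
so the candidates are z = 3, z = 1 - I.

Check the numerator P(z) = 3*z^2 + 1 at each one:
  P(3) = 28 ≠ 0, so z = 3 is a (simple) pole.
  P(1 - I) = 1 - 6*I ≠ 0, so z = 1 - I is a (simple) pole.

Poles of f: {1 - I, 3}

Final answer: {1 - I, 3}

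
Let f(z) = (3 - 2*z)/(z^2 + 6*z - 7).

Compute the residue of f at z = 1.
Write f(z) = P(z)/Q(z) with P(z) = 3 - 2*z and Q(z) = z^2 + 6*z - 7.
The denominator factors as Q(z) = (z - 1)*(z + 7), so z = 1 is a simple zero of Q and P is analytic there; z = 1 is therefore a simple pole and
  Res(f, z₀) = P(z₀)/Q'(z₀).

Q'(z) = 2*z + 6, so Q'(1) = 8.
P(1) = 1.

Res(f, 1) = (1)/(8) = 1/8

Final answer: 1/8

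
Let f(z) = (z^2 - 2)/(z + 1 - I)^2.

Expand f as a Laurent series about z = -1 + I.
Put w = z - (-1 + I), i.e. z = w - 1 + I. The denominator is w^2, so it suffices to rewrite the numerator in powers of w.

P(z) = z^2 - 2
P(w - 1 + I) = -2 - 2*I + (-2 + 2*I)*w + w^2

Dividing each term by w^2:
  f = (-2 - 2*I)/w^2 + (-2 + 2*I)/w + 1

Substituting back w = z + 1 - I:
  f(z) = (-2 - 2*I)/(z + 1 - I)^2 + (-2 + 2*I)/(z + 1 - I) + 1

The series is finite because the numerator is a polynomial; the negative powers form the principal part, and the coefficient of 1/(z + 1 - I) gives Res(f, -1 + I) = -2 + 2*I.

Final answer: (-2 - 2*I)/(z + 1 - I)^2 + (-2 + 2*I)/(z + 1 - I) + 1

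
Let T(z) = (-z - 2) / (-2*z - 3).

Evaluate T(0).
2/3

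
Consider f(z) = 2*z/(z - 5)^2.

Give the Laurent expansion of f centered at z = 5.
Put w = z - (5), i.e. z = w + 5. The denominator is w^2, so it suffices to rewrite the numerator in powers of w.

P(z) = 2*z
P(w + 5) = 10 + 2*w

Dividing each term by w^2:
  f = 10/w^2 + 2/w

Substituting back w = z - 5:
  f(z) = 10/(z - 5)^2 + 2/(z - 5)

The series is finite because the numerator is a polynomial; the negative powers form the principal part, and the coefficient of 1/(z - 5) gives Res(f, 5) = 2.

Final answer: 10/(z - 5)^2 + 2/(z - 5)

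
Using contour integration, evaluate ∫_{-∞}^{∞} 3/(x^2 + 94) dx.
Let f(z) = 3/(z^2 + 94). The denominator has no real zeros and deg Q - deg P = 2 ≥ 2, so the integral of f over the upper semicircle |z| = R tends to 0 as R → ∞. Closing the contour in the upper half-plane,
  ∫_{-∞}^{∞} f(x) dx = 2πi · Σ Res(f, z_k)  over the poles with Im z_k > 0.

Zeros of the denominator: z^2 + 94 = 0 gives z = ±sqrt(94)*I.
Upper half-plane: z = sqrt(94)*I (simple).

Each pole is a simple zero of Q(z) = z^2 + 94, so Res(f, z₀) = P(z₀)/Q'(z₀) with P(z) = 3, Q'(z) = 2*z:
  Res(f, sqrt(94)*I) = (3)/(2*sqrt(94)*I) = -3*sqrt(94)*I/188

∫_{-∞}^{∞} f(x) dx = 2πi · (-3*sqrt(94)*I/188) = 3*sqrt(94)*pi/94

Final answer: 3*sqrt(94)*pi/94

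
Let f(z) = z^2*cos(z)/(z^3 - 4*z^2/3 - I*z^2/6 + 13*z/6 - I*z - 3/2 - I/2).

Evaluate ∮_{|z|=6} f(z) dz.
By the residue theorem, ∮_C f(z) dz = 2πi · (sum of the residues of f at the poles inside |z| = 6).

The denominator factors as (z + 3*I/2)*(z - 1 - I)*(z - 1/3 - 2*I/3), so the singularities of f are simple poles at z = -3*I/2, z = 1 + I, z = 1/3 + 2*I/3.
  |-3*I/2|² = 9/4 < 36 = 6², so this pole is inside the contour.
  |1 + I|² = 2 < 36 = 6², so this pole is inside the contour.
  |1/3 + 2*I/3|² = 5/9 < 36 = 6², so this pole is inside the contour.

With P(z) = z^2*cos(z) and Q(z) = z^3 - 4*z^2/3 - I*z^2/6 + 13*z/6 - I*z - 3/2 - I/2, each pole is simple, so Res(f, z₀) = P(z₀)/Q'(z₀) with Q'(z) = 3*z^2 - 8*z/3 - I*z/3 + 13/6 - I.
  Res(f, -3*I/2) = P(-3*I/2)/Q'(-3*I/2) = (-9*cosh(3/2)/4)/(-61/12 + 3*I) = (1647/5017 + 972*I/5017)*cosh(3/2)
  Res(f, 1 + I) = P(1 + I)/Q'(1 + I) = (2*I*cos(1 + I))/(-1/6 + 2*I) = (144/145 - 12*I/145)*cos(1 + I)
  Res(f, 1/3 + 2*I/3) = P(1/3 + 2*I/3)/Q'(1/3 + 2*I/3) = ((-1/3 + 4*I/9)*cos(1/3 + 2*I/3))/(1/2 - 14*I/9) = (-278/865 - 96*I/865)*cos(1/3 + 2*I/3)

Sum of residues inside C: (144/145 - 12*I/145)*cos(1 + I) + (-278/865 - 96*I/865)*cos(1/3 + 2*I/3) + (1647/5017 + 972*I/5017)*cosh(3/2)
∮_C f(z) dz = 2πi · ((144/145 - 12*I/145)*cos(1 + I) + (-278/865 - 96*I/865)*cos(1/3 + 2*I/3) + (1647/5017 + 972*I/5017)*cosh(3/2)) = pi*(192/865 - 556*I/865)*cos(1/3 + 2*I/3) + pi*(24/145 + 288*I/145)*cos(1 + I) + pi*(-1944/5017 + 3294*I/5017)*cosh(3/2)

Final answer: pi*(192/865 - 556*I/865)*cos(1/3 + 2*I/3) + pi*(24/145 + 288*I/145)*cos(1 + I) + pi*(-1944/5017 + 3294*I/5017)*cosh(3/2)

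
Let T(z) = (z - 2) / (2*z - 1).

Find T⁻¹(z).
Set w = T(z) = (z - 2) / (2*z - 1) and solve for z:
  w*(2*z - 1) = z - 2
  -w + z*(2*w - 1) + 2 = 0
  z*(2*w - 1) = w - 2
  z = (2 - w)/(1 - 2*w)
Renaming the variable, T⁻¹(z) = (-z + 2)/(-2*z + 1) = (z - 2)/(2*z - 1).
(Check: ad - bc = 3 ≠ 0, so T is invertible.)

Final answer: (z - 2)/(2*z - 1)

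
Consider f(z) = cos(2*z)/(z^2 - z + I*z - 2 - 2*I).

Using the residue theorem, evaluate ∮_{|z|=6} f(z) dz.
By the residue theorem, ∮_C f(z) dz = 2πi · (sum of the residues of f at the poles inside |z| = 6).

The denominator factors as (z - 2)*(z + 1 + I), so the singularities of f are simple poles at z = 2, z = -1 - I.
  |2|² = 4 < 36 = 6², so this pole is inside the contour.
  |-1 - I|² = 2 < 36 = 6², so this pole is inside the contour.

With P(z) = cos(2*z) and Q(z) = z^2 - z + I*z - 2 - 2*I, each pole is simple, so Res(f, z₀) = P(z₀)/Q'(z₀) with Q'(z) = 2*z - 1 + I.
  Res(f, 2) = P(2)/Q'(2) = (cos(4))/(3 + I) = (3/10 - I/10)*cos(4)
  Res(f, -1 - I) = P(-1 - I)/Q'(-1 - I) = (cos(2 + 2*I))/(-3 - I) = (-3/10 + I/10)*cos(2 + 2*I)

Sum of residues inside C: (3/10 - I/10)*cos(4) + (-3/10 + I/10)*cos(2 + 2*I)
∮_C f(z) dz = 2πi · ((3/10 - I/10)*cos(4) + (-3/10 + I/10)*cos(2 + 2*I)) = pi*(1/5 + 3*I/5)*cos(4) + pi*(-1/5 - 3*I/5)*cos(2 + 2*I)

Final answer: pi*(1/5 + 3*I/5)*cos(4) + pi*(-1/5 - 3*I/5)*cos(2 + 2*I)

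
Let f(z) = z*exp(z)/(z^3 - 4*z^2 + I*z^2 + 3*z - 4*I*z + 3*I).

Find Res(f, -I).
(-1/5 - I/10)*exp(-I)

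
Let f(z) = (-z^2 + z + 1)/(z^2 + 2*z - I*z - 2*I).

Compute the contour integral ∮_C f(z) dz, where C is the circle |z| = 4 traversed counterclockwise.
By the residue theorem, ∮_C f(z) dz = 2πi · (sum of the residues of f at the poles inside |z| = 4).

The denominator factors as (z + 2)*(z - I), so the singularities of f are simple poles at z = -2, z = I.
  |-2|² = 4 < 16 = 4², so this pole is inside the contour.
  |I|² = 1 < 16 = 4², so this pole is inside the contour.

With P(z) = -z^2 + z + 1 and Q(z) = z^2 + 2*z - I*z - 2*I, each pole is simple, so Res(f, z₀) = P(z₀)/Q'(z₀) with Q'(z) = 2*z + 2 - I.
  Res(f, -2) = P(-2)/Q'(-2) = (-5)/(-2 - I) = 2 - I
  Res(f, I) = P(I)/Q'(I) = (2 + I)/(2 + I) = 1

Sum of residues inside C: 3 - I
∮_C f(z) dz = 2πi · (3 - I) = pi*(2 + 6*I)

Final answer: pi*(2 + 6*I)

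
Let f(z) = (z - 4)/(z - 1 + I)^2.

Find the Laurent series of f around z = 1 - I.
Put w = z - (1 - I), i.e. z = w + 1 - I. The denominator is w^2, so it suffices to rewrite the numerator in powers of w.

P(z) = z - 4
P(w + 1 - I) = -3 - I + w

Dividing each term by w^2:
  f = (-3 - I)/w^2 + 1/w

Substituting back w = z - 1 + I:
  f(z) = (-3 - I)/(z - 1 + I)^2 + 1/(z - 1 + I)

The series is finite because the numerator is a polynomial; the negative powers form the principal part, and the coefficient of 1/(z - 1 + I) gives Res(f, 1 - I) = 1.

Final answer: (-3 - I)/(z - 1 + I)^2 + 1/(z - 1 + I)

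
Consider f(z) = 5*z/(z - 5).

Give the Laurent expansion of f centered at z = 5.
Put w = z - (5), i.e. z = w + 5. The denominator is w, so it suffices to rewrite the numerator in powers of w.

P(z) = 5*z
P(w + 5) = 25 + 5*w

Dividing each term by w:
  f = 25/w + 5

Substituting back w = z - 5:
  f(z) = 25/(z - 5) + 5

The series is finite because the numerator is a polynomial; the negative powers form the principal part, and the coefficient of 1/(z - 5) gives Res(f, 5) = 25.

Final answer: 25/(z - 5) + 5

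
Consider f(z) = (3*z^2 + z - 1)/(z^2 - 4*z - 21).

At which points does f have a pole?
The singularities of f are the zeros of the denominator. Factoring,
  z^2 - 4*z - 21 = (z + 3)*(z - 7)
so the candidates are z = -3, z = 7.

Check the numerator P(z) = 3*z^2 + z - 1 at each one:
  P(-3) = 23 ≠ 0, so z = -3 is a (simple) pole.
  P(7) = 153 ≠ 0, so z = 7 is a (simple) pole.

Poles of f: {-3, 7}

Final answer: {-3, 7}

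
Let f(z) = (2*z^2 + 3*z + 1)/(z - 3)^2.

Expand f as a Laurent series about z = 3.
Put w = z - (3), i.e. z = w + 3. The denominator is w^2, so it suffices to rewrite the numerator in powers of w.

P(z) = 2*z^2 + 3*z + 1
P(w + 3) = 28 + 15*w + 2*w^2

Dividing each term by w^2:
  f = 28/w^2 + 15/w + 2

Substituting back w = z - 3:
  f(z) = 28/(z - 3)^2 + 15/(z - 3) + 2

The series is finite because the numerator is a polynomial; the negative powers form the principal part, and the coefficient of 1/(z - 3) gives Res(f, 3) = 15.

Final answer: 28/(z - 3)^2 + 15/(z - 3) + 2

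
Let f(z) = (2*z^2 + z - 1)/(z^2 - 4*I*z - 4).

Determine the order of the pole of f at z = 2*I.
Factor the denominator:
  z^2 - 4*I*z - 4 = (z - 2*I)^2

The numerator P(z) = 2*z^2 + z - 1 has P(2*I) = -9 + 2*I ≠ 0, so no factor of (z - 2*I) cancels.
Near z = 2*I we can therefore write f(z) = g(z)/(z - 2*I)^2 with g analytic at 2*I and g(2*I) ≠ 0 (g is just the numerator).

Hence z = 2*I is a pole of order 2.

Final answer: 2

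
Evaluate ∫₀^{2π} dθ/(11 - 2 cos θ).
Call the integral J. The integrand is 2π-periodic and we integrate over a full period, so shifting θ does not change the value (θ → θ + π flips the sign of the trig term). Hence
  J = ∫₀^{2π} dθ/(11 + 2 cos θ).
Put z = e^{iθ}: then cos θ = (z + 1/z)/2, dθ = dz/(iz), and z runs once counterclockwise around |z| = 1:
  J = ∮_{|z|=1} 1/(11 + 2*(z + 1/z)/2) · dz/(iz) = (2/i) ∮_{|z|=1} dz/(2*z^2 + 22*z + 2).
The roots of 2*z^2 + 22*z + 2 are z = (-11 ± sqrt(11^2 - 2^2))/2, with sqrt(117) = 3*sqrt(13); their product is 1, so only z₊ = -11/2 + 3*sqrt(13)/2 lies inside the unit circle (z₋ = -11/2 - 3*sqrt(13)/2 lies outside).
z₊ is a simple zero of q(z) = 2*z^2 + 22*z + 2, so Res(1/q, z₊) = 1/q'(z₊) with q'(z) = 4*z + 22; and q'(z₊) = 2*(z₊ - z₋) = 6*sqrt(13).
Therefore J = (2/i) · 2πi · 1/(6*sqrt(13)) = 2*pi/(3*sqrt(13)) = 2*sqrt(13)*pi/39

Final answer: 2*sqrt(13)*pi/39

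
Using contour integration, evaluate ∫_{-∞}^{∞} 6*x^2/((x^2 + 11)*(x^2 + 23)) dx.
Let f(z) = 6*z^2/((z^2 + 11)*(z^2 + 23)). The denominator has no real zeros and deg Q - deg P = 2 ≥ 2, so the integral of f over the upper semicircle |z| = R tends to 0 as R → ∞. Closing the contour in the upper half-plane,
  ∫_{-∞}^{∞} f(x) dx = 2πi · Σ Res(f, z_k)  over the poles with Im z_k > 0.

Zeros of the denominator: z^2 + 23 = 0 gives z = ±sqrt(23)*I; z^2 + 11 = 0 gives z = ±sqrt(11)*I.
Upper half-plane: z = sqrt(11)*I, z = sqrt(23)*I (simple).

Each pole is a simple zero of Q(z) = z^4 + 34*z^2 + 253, so Res(f, z₀) = P(z₀)/Q'(z₀) with P(z) = 6*z^2, Q'(z) = 4*z^3 + 68*z:
  Res(f, sqrt(11)*I) = (-66)/(24*sqrt(11)*I) = sqrt(11)*I/4
  Res(f, sqrt(23)*I) = (-138)/(-24*sqrt(23)*I) = -sqrt(23)*I/4

Sum of residues: I*(-sqrt(23) + sqrt(11))/4
∫_{-∞}^{∞} f(x) dx = 2πi · (I*(-sqrt(23) + sqrt(11))/4) = pi*(-sqrt(11) + sqrt(23))/2

Final answer: pi*(-sqrt(11) + sqrt(23))/2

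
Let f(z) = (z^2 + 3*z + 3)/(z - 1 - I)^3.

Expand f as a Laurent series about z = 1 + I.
(6 + 5*I)/(z - 1 - I)^3 + (5 + 2*I)/(z - 1 - I)^2 + 1/(z - 1 - I)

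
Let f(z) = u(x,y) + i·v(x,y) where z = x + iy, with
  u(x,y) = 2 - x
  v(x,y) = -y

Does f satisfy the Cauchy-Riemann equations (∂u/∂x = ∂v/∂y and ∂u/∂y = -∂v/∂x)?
∂u/∂x = -1
∂v/∂y = -1
∂u/∂y = 0
∂v/∂x = 0
∂u/∂x = ∂v/∂y and ∂u/∂y = -∂v/∂x hold identically; f is analytic.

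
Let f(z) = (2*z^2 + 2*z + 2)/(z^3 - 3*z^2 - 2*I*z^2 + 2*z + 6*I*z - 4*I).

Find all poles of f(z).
{2*I, 1, 2}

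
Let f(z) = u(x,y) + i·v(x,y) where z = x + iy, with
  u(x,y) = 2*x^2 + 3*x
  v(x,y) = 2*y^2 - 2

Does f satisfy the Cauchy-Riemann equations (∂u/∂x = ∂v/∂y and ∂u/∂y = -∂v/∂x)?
∂u/∂x = 4*x + 3
∂v/∂y = 4*y
∂u/∂y = 0
∂v/∂x = 0
∂u/∂x ≠ ∂v/∂y; the Cauchy-Riemann equations are not satisfied, so f is not analytic.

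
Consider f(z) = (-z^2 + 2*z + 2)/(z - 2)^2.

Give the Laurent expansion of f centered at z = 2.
2/(z - 2)^2 - 2/(z - 2) - 1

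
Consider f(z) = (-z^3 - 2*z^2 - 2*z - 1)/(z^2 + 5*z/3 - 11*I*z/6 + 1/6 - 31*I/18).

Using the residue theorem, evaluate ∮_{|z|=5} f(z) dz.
By the residue theorem, ∮_C f(z) dz = 2πi · (sum of the residues of f at the poles inside |z| = 5).

The denominator factors as (z + 1 - I/3)*(z + 2/3 - 3*I/2), so the singularities of f are simple poles at z = -1 + I/3, z = -2/3 + 3*I/2.
  |-1 + I/3|² = 10/9 < 25 = 5², so this pole is inside the contour.
  |-2/3 + 3*I/2|² = 97/36 < 25 = 5², so this pole is inside the contour.

With P(z) = -z^3 - 2*z^2 - 2*z - 1 and Q(z) = z^2 + 5*z/3 - 11*I*z/6 + 1/6 - 31*I/18, each pole is simple, so Res(f, z₀) = P(z₀)/Q'(z₀) with Q'(z) = 2*z + 5/3 - 11*I/6.
  Res(f, -1 + I/3) = P(-1 + I/3)/Q'(-1 + I/3) = (-1/9 - 8*I/27)/(-1/3 - 7*I/6) = 124/477 - 10*I/477
  Res(f, -2/3 + 3*I/2) = P(-2/3 + 3*I/2)/Q'(-2/3 + 3*I/2) = (-7/27 + 19*I/8)/(1/3 + 7*I/6) = 3479/1908 + 709*I/954

Sum of residues inside C: 25/12 + 13*I/18
∮_C f(z) dz = 2πi · (25/12 + 13*I/18) = pi*(-13/9 + 25*I/6)

Final answer: pi*(-13/9 + 25*I/6)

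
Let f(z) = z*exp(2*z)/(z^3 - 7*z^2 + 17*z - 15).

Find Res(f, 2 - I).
Write f(z) = P(z)/Q(z) with P(z) = z*exp(2*z) and Q(z) = z^3 - 7*z^2 + 17*z - 15.
The denominator factors as Q(z) = (z - 2 - I)*(z - 3)*(z - 2 + I), so z = 2 - I is a simple zero of Q and P is analytic there; z = 2 - I is therefore a simple pole and
  Res(f, z₀) = P(z₀)/Q'(z₀).

Q'(z) = 3*z^2 - 14*z + 17, so Q'(2 - I) = -2 + 2*I.
P(2 - I) = (2 - I)*exp(4 - 2*I).

Res(f, 2 - I) = ((2 - I)*exp(4 - 2*I))/(-2 + 2*I) = (-3/4 - I/4)*exp(4 - 2*I)

Final answer: (-3/4 - I/4)*exp(4 - 2*I)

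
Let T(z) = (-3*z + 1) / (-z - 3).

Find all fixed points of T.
T(z) = z means -3*z + 1 = z*(-z - 3), i.e.
  -z^2 - 1 = 0.
Discriminant: (0)^2 - 4*(-1)*(-1) = -4, so the roots are complex conjugates.
  z = (0 ± I*sqrt(4))/(2*(-1))
Fixed points: {-I, I}

Final answer: {-I, I}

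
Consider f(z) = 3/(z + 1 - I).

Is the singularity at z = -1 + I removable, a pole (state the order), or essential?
Write f(z) = g(z)/(z + 1 - I) with g(z) = 3.
g is entire and g(-1 + I) = 3 ≠ 0, so no factor of (z + 1 - I) cancels: the Laurent expansion of f about z = -1 + I starts at the power -1, i.e. lim_{z→z₀} (z - z₀) f(z) = 3 is finite and nonzero.
So z = -1 + I is a pole of order 1.

Final answer: pole of order 1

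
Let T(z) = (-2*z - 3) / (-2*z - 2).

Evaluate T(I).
Substitute z = I:
  numerator:   -2*(I) - 3 = -3 - 2*I
  denominator: -2*(I) - 2 = -2 - 2*I
T(I) = (-3 - 2*I)/(-2 - 2*I); multiplying numerator and denominator by the conjugate -2 + 2*I gives (10 - 2*I)/8 = 5/4 - I/4

Final answer: 5/4 - I/4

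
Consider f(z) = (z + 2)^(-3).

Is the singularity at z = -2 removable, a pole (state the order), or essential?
pole of order 3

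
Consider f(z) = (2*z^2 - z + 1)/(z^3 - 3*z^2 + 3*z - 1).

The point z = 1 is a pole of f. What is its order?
3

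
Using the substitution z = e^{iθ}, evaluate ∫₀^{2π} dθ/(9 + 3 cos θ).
Let J = ∫₀^{2π} dθ/(9 + 3 cos θ).
Put z = e^{iθ}: then cos θ = (z + 1/z)/2, dθ = dz/(iz), and z runs once counterclockwise around |z| = 1:
  J = ∮_{|z|=1} 1/(9 + 3*(z + 1/z)/2) · dz/(iz) = (2/i) ∮_{|z|=1} dz/(3*z^2 + 18*z + 3).
The roots of 3*z^2 + 18*z + 3 are z = (-9 ± sqrt(9^2 - 3^2))/3, with sqrt(72) = 6*sqrt(2); their product is 1, so only z₊ = -3 + 2*sqrt(2) lies inside the unit circle (z₋ = -3 - 2*sqrt(2) lies outside).
z₊ is a simple zero of q(z) = 3*z^2 + 18*z + 3, so Res(1/q, z₊) = 1/q'(z₊) with q'(z) = 6*z + 18; and q'(z₊) = 3*(z₊ - z₋) = 12*sqrt(2).
Therefore J = (2/i) · 2πi · 1/(12*sqrt(2)) = 2*pi/(6*sqrt(2)) = sqrt(2)*pi/6

Final answer: sqrt(2)*pi/6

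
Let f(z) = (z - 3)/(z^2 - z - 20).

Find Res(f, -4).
Write f(z) = P(z)/Q(z) with P(z) = z - 3 and Q(z) = z^2 - z - 20.
The denominator factors as Q(z) = (z + 4)*(z - 5), so z = -4 is a simple zero of Q and P is analytic there; z = -4 is therefore a simple pole and
  Res(f, z₀) = P(z₀)/Q'(z₀).

Q'(z) = 2*z - 1, so Q'(-4) = -9.
P(-4) = -7.

Res(f, -4) = (-7)/(-9) = 7/9

Final answer: 7/9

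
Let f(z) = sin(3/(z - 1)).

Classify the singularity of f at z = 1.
Let u = z - 1. Then
  sin(3/u) = Σ_{k≥0} (-1)^k (3)^(2k+1)/((2k+1)!·u^(2k+1)) = 3/u - 9/(2*u^3) + 81/(40*u^5) + ...
which has infinitely many negative powers of u, so sin(3/(z - 1)) has an essential singularity at z = 1.
So the singularity is essential.

Final answer: essential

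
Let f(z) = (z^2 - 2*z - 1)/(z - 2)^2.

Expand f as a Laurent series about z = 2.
Put w = z - (2), i.e. z = w + 2. The denominator is w^2, so it suffices to rewrite the numerator in powers of w.

P(z) = z^2 - 2*z - 1
P(w + 2) = -1 + 2*w + w^2

Dividing each term by w^2:
  f = -1/w^2 + 2/w + 1

Substituting back w = z - 2:
  f(z) = -1/(z - 2)^2 + 2/(z - 2) + 1

The series is finite because the numerator is a polynomial; the negative powers form the principal part, and the coefficient of 1/(z - 2) gives Res(f, 2) = 2.

Final answer: -1/(z - 2)^2 + 2/(z - 2) + 1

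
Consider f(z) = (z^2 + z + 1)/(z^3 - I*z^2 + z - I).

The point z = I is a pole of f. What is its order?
Factor the denominator:
  z^3 - I*z^2 + z - I = (z - I)^2*(z + I)

The numerator P(z) = z^2 + z + 1 has P(I) = I ≠ 0, so no factor of (z - I) cancels.
Near z = I we can therefore write f(z) = g(z)/(z - I)^2 with g analytic at I and g(I) ≠ 0 (g is the numerator divided by the remaining denominator factors).

Hence z = I is a pole of order 2.

Final answer: 2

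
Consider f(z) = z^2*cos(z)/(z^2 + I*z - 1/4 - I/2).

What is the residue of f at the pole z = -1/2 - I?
Write f(z) = P(z)/Q(z) with P(z) = z^2*cos(z) and Q(z) = z^2 + I*z - 1/4 - I/2.
The denominator factors as Q(z) = (z - 1/2)*(z + 1/2 + I), so z = -1/2 - I is a simple zero of Q and P is analytic there; z = -1/2 - I is therefore a simple pole and
  Res(f, z₀) = P(z₀)/Q'(z₀).

Q'(z) = 2*z + I, so Q'(-1/2 - I) = -1 - I.
P(-1/2 - I) = (-3/4 + I)*cos(1/2 + I).

Res(f, -1/2 - I) = ((-3/4 + I)*cos(1/2 + I))/(-1 - I) = (-1/8 - 7*I/8)*cos(1/2 + I)

Final answer: (-1/8 - 7*I/8)*cos(1/2 + I)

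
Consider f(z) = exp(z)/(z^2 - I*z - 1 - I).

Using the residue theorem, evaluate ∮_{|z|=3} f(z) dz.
By the residue theorem, ∮_C f(z) dz = 2πi · (sum of the residues of f at the poles inside |z| = 3).

The denominator factors as (z - 1 - I)*(z + 1), so the singularities of f are simple poles at z = 1 + I, z = -1.
  |1 + I|² = 2 < 9 = 3², so this pole is inside the contour.
  |-1|² = 1 < 9 = 3², so this pole is inside the contour.

With P(z) = exp(z) and Q(z) = z^2 - I*z - 1 - I, each pole is simple, so Res(f, z₀) = P(z₀)/Q'(z₀) with Q'(z) = 2*z - I.
  Res(f, 1 + I) = P(1 + I)/Q'(1 + I) = (exp(1 + I))/(2 + I) = (2/5 - I/5)*exp(1 + I)
  Res(f, -1) = P(-1)/Q'(-1) = (exp(-1))/(-2 - I) = (-2/5 + I/5)*exp(-1)

Sum of residues inside C: (-2/5 + I/5)*exp(-1) + (2/5 - I/5)*exp(1 + I)
∮_C f(z) dz = 2πi · ((-2/5 + I/5)*exp(-1) + (2/5 - I/5)*exp(1 + I)) = pi*(-2/5 - 4*I/5)*exp(-1) + pi*(2/5 + 4*I/5)*exp(1 + I)

Final answer: pi*(-2/5 - 4*I/5)*exp(-1) + pi*(2/5 + 4*I/5)*exp(1 + I)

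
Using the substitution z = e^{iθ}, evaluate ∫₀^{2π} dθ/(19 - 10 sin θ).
Call the integral J. The integrand is 2π-periodic and we integrate over a full period, so shifting θ does not change the value (θ → θ + π/2 turns sin θ into cos θ; θ → θ + π flips the sign of the trig term). Hence
  J = ∫₀^{2π} dθ/(19 + 10 cos θ).
Put z = e^{iθ}: then cos θ = (z + 1/z)/2, dθ = dz/(iz), and z runs once counterclockwise around |z| = 1:
  J = ∮_{|z|=1} 1/(19 + 10*(z + 1/z)/2) · dz/(iz) = (2/i) ∮_{|z|=1} dz/(10*z^2 + 38*z + 10).
The roots of 10*z^2 + 38*z + 10 are z = (-19 ± sqrt(19^2 - 10^2))/10, with sqrt(261) = 3*sqrt(29); their product is 1, so only z₊ = -19/10 + 3*sqrt(29)/10 lies inside the unit circle (z₋ = -19/10 - 3*sqrt(29)/10 lies outside).
z₊ is a simple zero of q(z) = 10*z^2 + 38*z + 10, so Res(1/q, z₊) = 1/q'(z₊) with q'(z) = 20*z + 38; and q'(z₊) = 10*(z₊ - z₋) = 6*sqrt(29).
Therefore J = (2/i) · 2πi · 1/(6*sqrt(29)) = 2*pi/(3*sqrt(29)) = 2*sqrt(29)*pi/87

Final answer: 2*sqrt(29)*pi/87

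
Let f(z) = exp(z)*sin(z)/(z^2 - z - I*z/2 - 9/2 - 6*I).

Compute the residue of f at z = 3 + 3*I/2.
(4/25 - 2*I/25)*exp(3 + 3*I/2)*sin(3 + 3*I/2)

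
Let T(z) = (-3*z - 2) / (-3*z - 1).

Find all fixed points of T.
T(z) = z means -3*z - 2 = z*(-3*z - 1), i.e.
  -3*z^2 + 2*z + 2 = 0.
Discriminant: (2)^2 - 4*(-3)*(2) = 28, so the roots are real.
  z = (-2 ± sqrt(28))/(2*(-3))
Fixed points: {1/3 - sqrt(7)/3, 1/3 + sqrt(7)/3}

Final answer: {1/3 - sqrt(7)/3, 1/3 + sqrt(7)/3}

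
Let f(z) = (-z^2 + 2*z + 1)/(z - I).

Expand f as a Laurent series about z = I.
(2 + 2*I)/(z - I) + 2 - 2*I - (z - I)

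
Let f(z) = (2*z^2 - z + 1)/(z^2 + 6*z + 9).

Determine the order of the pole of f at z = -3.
Factor the denominator:
  z^2 + 6*z + 9 = (z + 3)^2

The numerator P(z) = 2*z^2 - z + 1 has P(-3) = 22 ≠ 0, so no factor of (z + 3) cancels.
Near z = -3 we can therefore write f(z) = g(z)/(z + 3)^2 with g analytic at -3 and g(-3) ≠ 0 (g is just the numerator).

Hence z = -3 is a pole of order 2.

Final answer: 2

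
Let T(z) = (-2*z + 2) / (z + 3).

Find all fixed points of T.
T(z) = z means -2*z + 2 = z*(z + 3), i.e.
  z^2 + 5*z - 2 = 0.
Discriminant: (5)^2 - 4*(1)*(-2) = 33, so the roots are real.
  z = (-5 ± sqrt(33))/(2*(1))
Fixed points: {-sqrt(33)/2 - 5/2, -5/2 + sqrt(33)/2}

Final answer: {-sqrt(33)/2 - 5/2, -5/2 + sqrt(33)/2}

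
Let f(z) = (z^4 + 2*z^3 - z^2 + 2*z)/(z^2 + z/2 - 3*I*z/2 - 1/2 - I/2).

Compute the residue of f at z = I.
Write f(z) = P(z)/Q(z) with P(z) = z^4 + 2*z^3 - z^2 + 2*z and Q(z) = z^2 + z/2 - 3*I*z/2 - 1/2 - I/2.
The denominator factors as Q(z) = (z + 1/2 - I/2)*(z - I), so z = I is a simple zero of Q and P is analytic there; z = I is therefore a simple pole and
  Res(f, z₀) = P(z₀)/Q'(z₀).

Q'(z) = 2*z + 1/2 - 3*I/2, so Q'(I) = 1/2 + I/2.
P(I) = 2.

Res(f, I) = (2)/(1/2 + I/2) = 2 - 2*I

Final answer: 2 - 2*I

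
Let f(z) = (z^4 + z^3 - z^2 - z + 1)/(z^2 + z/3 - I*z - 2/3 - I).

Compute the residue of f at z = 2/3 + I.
Write f(z) = P(z)/Q(z) with P(z) = z^4 + z^3 - z^2 - z + 1 and Q(z) = z^2 + z/3 - I*z - 2/3 - I.
The denominator factors as Q(z) = (z + 1)*(z - 2/3 - I), so z = 2/3 + I is a simple zero of Q and P is analytic there; z = 2/3 + I is therefore a simple pole and
  Res(f, z₀) = P(z₀)/Q'(z₀).

Q'(z) = 2*z + 1/3 - I, so Q'(2/3 + I) = 5/3 + I.
P(2/3 + I) = -185/81 - 94*I/27.

Res(f, 2/3 + I) = (-185/81 - 94*I/27)/(5/3 + I) = -1771/918 - 95*I/102

Final answer: -1771/918 - 95*I/102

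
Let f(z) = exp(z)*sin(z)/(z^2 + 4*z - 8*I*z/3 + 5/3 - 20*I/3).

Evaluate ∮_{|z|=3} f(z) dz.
pi*(-6/13 - 9*I/13)*exp(-1 + 2*I)*sin(1 - 2*I)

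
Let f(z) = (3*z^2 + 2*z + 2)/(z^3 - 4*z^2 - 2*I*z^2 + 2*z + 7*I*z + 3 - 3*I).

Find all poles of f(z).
The singularities of f are the zeros of the denominator. Factoring,
  z^3 - 4*z^2 - 2*I*z^2 + 2*z + 7*I*z + 3 - 3*I = (z - I)*(z - 1 - I)*(z - 3)
so the candidates are z = I, z = 1 + I, z = 3.

Check the numerator P(z) = 3*z^2 + 2*z + 2 at each one:
  P(I) = -1 + 2*I ≠ 0, so z = I is a (simple) pole.
  P(1 + I) = 4 + 8*I ≠ 0, so z = 1 + I is a (simple) pole.
  P(3) = 35 ≠ 0, so z = 3 is a (simple) pole.

Poles of f: {I, 1 + I, 3}

Final answer: {I, 1 + I, 3}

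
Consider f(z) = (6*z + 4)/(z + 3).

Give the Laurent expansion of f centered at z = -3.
Put w = z - (-3), i.e. z = w - 3. The denominator is w, so it suffices to rewrite the numerator in powers of w.

P(z) = 6*z + 4
P(w - 3) = -14 + 6*w

Dividing each term by w:
  f = -14/w + 6

Substituting back w = z + 3:
  f(z) = -14/(z + 3) + 6

The series is finite because the numerator is a polynomial; the negative powers form the principal part, and the coefficient of 1/(z + 3) gives Res(f, -3) = -14.

Final answer: -14/(z + 3) + 6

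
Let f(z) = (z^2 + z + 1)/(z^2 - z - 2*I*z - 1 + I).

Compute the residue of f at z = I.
Write f(z) = P(z)/Q(z) with P(z) = z^2 + z + 1 and Q(z) = z^2 - z - 2*I*z - 1 + I.
The denominator factors as Q(z) = (z - I)*(z - 1 - I), so z = I is a simple zero of Q and P is analytic there; z = I is therefore a simple pole and
  Res(f, z₀) = P(z₀)/Q'(z₀).

Q'(z) = 2*z - 1 - 2*I, so Q'(I) = -1.
P(I) = I.

Res(f, I) = (I)/(-1) = -I

Final answer: -I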